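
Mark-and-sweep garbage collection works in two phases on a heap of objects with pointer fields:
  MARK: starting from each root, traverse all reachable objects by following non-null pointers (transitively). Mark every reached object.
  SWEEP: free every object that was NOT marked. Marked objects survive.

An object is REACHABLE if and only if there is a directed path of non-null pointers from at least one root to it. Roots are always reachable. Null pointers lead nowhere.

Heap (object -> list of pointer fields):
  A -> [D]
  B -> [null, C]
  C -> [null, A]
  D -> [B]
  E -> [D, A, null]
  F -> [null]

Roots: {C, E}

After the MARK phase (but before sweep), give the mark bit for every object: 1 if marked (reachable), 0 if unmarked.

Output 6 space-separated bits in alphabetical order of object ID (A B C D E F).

Answer: 1 1 1 1 1 0

Derivation:
Roots: C E
Mark C: refs=null A, marked=C
Mark E: refs=D A null, marked=C E
Mark A: refs=D, marked=A C E
Mark D: refs=B, marked=A C D E
Mark B: refs=null C, marked=A B C D E
Unmarked (collected): F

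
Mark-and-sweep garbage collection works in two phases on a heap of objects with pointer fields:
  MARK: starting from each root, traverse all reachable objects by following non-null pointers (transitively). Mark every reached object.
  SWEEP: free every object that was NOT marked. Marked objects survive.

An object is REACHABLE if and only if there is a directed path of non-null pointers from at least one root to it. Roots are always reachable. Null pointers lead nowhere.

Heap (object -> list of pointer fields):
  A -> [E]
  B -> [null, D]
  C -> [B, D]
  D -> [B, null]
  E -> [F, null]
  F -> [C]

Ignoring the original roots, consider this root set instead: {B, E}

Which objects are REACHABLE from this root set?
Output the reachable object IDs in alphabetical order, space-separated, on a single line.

Roots: B E
Mark B: refs=null D, marked=B
Mark E: refs=F null, marked=B E
Mark D: refs=B null, marked=B D E
Mark F: refs=C, marked=B D E F
Mark C: refs=B D, marked=B C D E F
Unmarked (collected): A

Answer: B C D E F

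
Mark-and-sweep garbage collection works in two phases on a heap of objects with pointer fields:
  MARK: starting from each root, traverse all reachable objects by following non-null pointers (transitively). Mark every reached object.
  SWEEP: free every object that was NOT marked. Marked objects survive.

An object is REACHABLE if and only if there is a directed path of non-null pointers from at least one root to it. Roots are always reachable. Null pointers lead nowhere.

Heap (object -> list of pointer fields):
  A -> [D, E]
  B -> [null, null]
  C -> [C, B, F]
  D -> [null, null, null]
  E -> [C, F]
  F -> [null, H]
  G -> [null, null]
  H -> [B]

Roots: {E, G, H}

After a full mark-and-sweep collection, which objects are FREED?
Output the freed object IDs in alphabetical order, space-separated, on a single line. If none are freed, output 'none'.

Answer: A D

Derivation:
Roots: E G H
Mark E: refs=C F, marked=E
Mark G: refs=null null, marked=E G
Mark H: refs=B, marked=E G H
Mark C: refs=C B F, marked=C E G H
Mark F: refs=null H, marked=C E F G H
Mark B: refs=null null, marked=B C E F G H
Unmarked (collected): A D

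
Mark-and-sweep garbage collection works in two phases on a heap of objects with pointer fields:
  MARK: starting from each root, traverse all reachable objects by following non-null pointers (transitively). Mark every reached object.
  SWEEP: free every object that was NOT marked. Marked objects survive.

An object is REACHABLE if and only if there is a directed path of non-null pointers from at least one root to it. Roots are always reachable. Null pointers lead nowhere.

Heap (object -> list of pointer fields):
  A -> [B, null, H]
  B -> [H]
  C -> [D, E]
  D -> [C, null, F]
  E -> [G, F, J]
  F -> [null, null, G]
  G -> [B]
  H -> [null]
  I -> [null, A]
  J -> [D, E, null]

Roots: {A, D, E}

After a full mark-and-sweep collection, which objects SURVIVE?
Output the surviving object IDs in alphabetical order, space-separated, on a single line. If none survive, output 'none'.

Answer: A B C D E F G H J

Derivation:
Roots: A D E
Mark A: refs=B null H, marked=A
Mark D: refs=C null F, marked=A D
Mark E: refs=G F J, marked=A D E
Mark B: refs=H, marked=A B D E
Mark H: refs=null, marked=A B D E H
Mark C: refs=D E, marked=A B C D E H
Mark F: refs=null null G, marked=A B C D E F H
Mark G: refs=B, marked=A B C D E F G H
Mark J: refs=D E null, marked=A B C D E F G H J
Unmarked (collected): I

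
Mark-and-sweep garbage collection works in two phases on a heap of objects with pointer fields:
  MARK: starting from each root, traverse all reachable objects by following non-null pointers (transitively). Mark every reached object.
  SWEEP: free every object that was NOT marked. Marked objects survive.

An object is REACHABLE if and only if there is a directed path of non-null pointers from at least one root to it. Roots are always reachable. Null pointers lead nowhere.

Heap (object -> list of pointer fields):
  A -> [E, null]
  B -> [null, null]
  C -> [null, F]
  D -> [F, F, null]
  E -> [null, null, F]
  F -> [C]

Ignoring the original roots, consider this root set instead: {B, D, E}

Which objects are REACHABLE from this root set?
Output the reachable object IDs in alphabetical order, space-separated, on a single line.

Roots: B D E
Mark B: refs=null null, marked=B
Mark D: refs=F F null, marked=B D
Mark E: refs=null null F, marked=B D E
Mark F: refs=C, marked=B D E F
Mark C: refs=null F, marked=B C D E F
Unmarked (collected): A

Answer: B C D E F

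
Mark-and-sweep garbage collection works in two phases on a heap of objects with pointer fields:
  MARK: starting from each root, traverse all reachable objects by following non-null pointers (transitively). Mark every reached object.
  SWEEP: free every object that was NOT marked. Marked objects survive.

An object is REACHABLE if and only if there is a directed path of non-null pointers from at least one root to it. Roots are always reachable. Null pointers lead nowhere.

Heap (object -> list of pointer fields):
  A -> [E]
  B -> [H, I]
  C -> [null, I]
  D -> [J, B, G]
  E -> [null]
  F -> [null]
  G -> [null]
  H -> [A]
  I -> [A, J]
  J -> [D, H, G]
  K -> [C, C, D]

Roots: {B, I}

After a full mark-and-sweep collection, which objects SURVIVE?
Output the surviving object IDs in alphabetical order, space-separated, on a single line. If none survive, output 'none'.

Answer: A B D E G H I J

Derivation:
Roots: B I
Mark B: refs=H I, marked=B
Mark I: refs=A J, marked=B I
Mark H: refs=A, marked=B H I
Mark A: refs=E, marked=A B H I
Mark J: refs=D H G, marked=A B H I J
Mark E: refs=null, marked=A B E H I J
Mark D: refs=J B G, marked=A B D E H I J
Mark G: refs=null, marked=A B D E G H I J
Unmarked (collected): C F K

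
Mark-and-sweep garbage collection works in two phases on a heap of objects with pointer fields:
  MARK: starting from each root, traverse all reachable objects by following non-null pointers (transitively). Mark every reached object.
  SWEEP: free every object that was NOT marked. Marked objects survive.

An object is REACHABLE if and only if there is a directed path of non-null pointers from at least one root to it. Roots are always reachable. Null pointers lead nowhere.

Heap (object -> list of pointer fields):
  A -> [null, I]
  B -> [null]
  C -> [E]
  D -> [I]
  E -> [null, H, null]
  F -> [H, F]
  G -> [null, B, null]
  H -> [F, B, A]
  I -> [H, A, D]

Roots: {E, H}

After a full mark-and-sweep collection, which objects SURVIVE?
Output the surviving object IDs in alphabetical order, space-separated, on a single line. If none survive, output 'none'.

Answer: A B D E F H I

Derivation:
Roots: E H
Mark E: refs=null H null, marked=E
Mark H: refs=F B A, marked=E H
Mark F: refs=H F, marked=E F H
Mark B: refs=null, marked=B E F H
Mark A: refs=null I, marked=A B E F H
Mark I: refs=H A D, marked=A B E F H I
Mark D: refs=I, marked=A B D E F H I
Unmarked (collected): C G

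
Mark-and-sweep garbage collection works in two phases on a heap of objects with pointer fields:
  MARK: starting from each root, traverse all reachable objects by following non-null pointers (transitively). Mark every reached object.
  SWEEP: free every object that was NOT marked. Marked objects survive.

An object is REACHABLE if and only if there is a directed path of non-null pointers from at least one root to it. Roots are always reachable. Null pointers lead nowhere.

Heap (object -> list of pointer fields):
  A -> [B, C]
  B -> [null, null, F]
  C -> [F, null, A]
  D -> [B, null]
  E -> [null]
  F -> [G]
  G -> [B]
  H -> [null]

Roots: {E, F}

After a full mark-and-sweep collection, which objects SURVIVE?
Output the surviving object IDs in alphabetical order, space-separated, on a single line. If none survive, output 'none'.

Roots: E F
Mark E: refs=null, marked=E
Mark F: refs=G, marked=E F
Mark G: refs=B, marked=E F G
Mark B: refs=null null F, marked=B E F G
Unmarked (collected): A C D H

Answer: B E F G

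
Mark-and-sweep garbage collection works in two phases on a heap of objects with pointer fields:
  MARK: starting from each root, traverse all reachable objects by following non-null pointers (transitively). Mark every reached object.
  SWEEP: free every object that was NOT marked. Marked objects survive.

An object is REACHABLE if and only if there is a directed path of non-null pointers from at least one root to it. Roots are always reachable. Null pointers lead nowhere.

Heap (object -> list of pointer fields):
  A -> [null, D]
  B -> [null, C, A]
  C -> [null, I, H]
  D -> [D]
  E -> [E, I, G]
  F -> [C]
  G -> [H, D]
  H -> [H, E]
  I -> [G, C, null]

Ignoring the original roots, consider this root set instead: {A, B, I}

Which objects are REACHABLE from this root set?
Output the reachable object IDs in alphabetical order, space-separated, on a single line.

Answer: A B C D E G H I

Derivation:
Roots: A B I
Mark A: refs=null D, marked=A
Mark B: refs=null C A, marked=A B
Mark I: refs=G C null, marked=A B I
Mark D: refs=D, marked=A B D I
Mark C: refs=null I H, marked=A B C D I
Mark G: refs=H D, marked=A B C D G I
Mark H: refs=H E, marked=A B C D G H I
Mark E: refs=E I G, marked=A B C D E G H I
Unmarked (collected): F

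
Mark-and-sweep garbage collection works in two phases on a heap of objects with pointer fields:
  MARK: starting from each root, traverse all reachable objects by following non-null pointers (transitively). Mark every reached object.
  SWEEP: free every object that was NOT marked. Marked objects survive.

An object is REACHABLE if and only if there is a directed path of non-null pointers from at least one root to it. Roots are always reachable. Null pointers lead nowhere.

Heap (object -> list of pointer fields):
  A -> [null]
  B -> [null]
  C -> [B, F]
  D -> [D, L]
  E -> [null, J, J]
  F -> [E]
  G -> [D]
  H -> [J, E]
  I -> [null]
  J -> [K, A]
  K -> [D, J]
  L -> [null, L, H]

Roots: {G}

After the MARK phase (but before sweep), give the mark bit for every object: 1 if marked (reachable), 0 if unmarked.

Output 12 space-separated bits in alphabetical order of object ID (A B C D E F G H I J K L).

Roots: G
Mark G: refs=D, marked=G
Mark D: refs=D L, marked=D G
Mark L: refs=null L H, marked=D G L
Mark H: refs=J E, marked=D G H L
Mark J: refs=K A, marked=D G H J L
Mark E: refs=null J J, marked=D E G H J L
Mark K: refs=D J, marked=D E G H J K L
Mark A: refs=null, marked=A D E G H J K L
Unmarked (collected): B C F I

Answer: 1 0 0 1 1 0 1 1 0 1 1 1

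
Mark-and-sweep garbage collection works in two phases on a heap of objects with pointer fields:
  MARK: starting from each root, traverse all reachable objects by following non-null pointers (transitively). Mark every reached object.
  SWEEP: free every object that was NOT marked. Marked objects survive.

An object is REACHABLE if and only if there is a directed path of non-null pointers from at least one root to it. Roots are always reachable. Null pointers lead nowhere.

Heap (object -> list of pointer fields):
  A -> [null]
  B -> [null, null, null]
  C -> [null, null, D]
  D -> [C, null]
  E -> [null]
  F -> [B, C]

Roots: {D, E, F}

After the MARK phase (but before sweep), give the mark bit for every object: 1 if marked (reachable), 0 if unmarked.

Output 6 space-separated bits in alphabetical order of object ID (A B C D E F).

Answer: 0 1 1 1 1 1

Derivation:
Roots: D E F
Mark D: refs=C null, marked=D
Mark E: refs=null, marked=D E
Mark F: refs=B C, marked=D E F
Mark C: refs=null null D, marked=C D E F
Mark B: refs=null null null, marked=B C D E F
Unmarked (collected): A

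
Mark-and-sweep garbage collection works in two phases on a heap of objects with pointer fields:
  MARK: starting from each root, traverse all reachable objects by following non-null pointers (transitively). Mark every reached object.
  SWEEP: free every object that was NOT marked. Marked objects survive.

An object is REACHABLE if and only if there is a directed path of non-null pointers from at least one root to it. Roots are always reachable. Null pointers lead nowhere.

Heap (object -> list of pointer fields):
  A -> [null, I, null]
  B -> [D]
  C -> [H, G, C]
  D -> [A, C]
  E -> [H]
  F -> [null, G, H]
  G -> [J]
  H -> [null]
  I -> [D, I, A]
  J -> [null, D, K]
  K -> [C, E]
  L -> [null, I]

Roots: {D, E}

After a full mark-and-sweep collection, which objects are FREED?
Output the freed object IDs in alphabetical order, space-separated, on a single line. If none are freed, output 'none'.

Roots: D E
Mark D: refs=A C, marked=D
Mark E: refs=H, marked=D E
Mark A: refs=null I null, marked=A D E
Mark C: refs=H G C, marked=A C D E
Mark H: refs=null, marked=A C D E H
Mark I: refs=D I A, marked=A C D E H I
Mark G: refs=J, marked=A C D E G H I
Mark J: refs=null D K, marked=A C D E G H I J
Mark K: refs=C E, marked=A C D E G H I J K
Unmarked (collected): B F L

Answer: B F L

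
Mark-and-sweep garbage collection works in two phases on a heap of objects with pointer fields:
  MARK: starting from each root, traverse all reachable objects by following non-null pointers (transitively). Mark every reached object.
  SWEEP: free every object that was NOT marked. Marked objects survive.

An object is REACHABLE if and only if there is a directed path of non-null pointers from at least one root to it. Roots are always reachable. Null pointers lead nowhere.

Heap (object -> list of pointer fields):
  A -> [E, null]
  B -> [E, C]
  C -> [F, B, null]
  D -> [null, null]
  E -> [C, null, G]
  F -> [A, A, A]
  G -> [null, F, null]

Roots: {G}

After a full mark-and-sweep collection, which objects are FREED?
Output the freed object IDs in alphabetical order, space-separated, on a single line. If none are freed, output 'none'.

Roots: G
Mark G: refs=null F null, marked=G
Mark F: refs=A A A, marked=F G
Mark A: refs=E null, marked=A F G
Mark E: refs=C null G, marked=A E F G
Mark C: refs=F B null, marked=A C E F G
Mark B: refs=E C, marked=A B C E F G
Unmarked (collected): D

Answer: D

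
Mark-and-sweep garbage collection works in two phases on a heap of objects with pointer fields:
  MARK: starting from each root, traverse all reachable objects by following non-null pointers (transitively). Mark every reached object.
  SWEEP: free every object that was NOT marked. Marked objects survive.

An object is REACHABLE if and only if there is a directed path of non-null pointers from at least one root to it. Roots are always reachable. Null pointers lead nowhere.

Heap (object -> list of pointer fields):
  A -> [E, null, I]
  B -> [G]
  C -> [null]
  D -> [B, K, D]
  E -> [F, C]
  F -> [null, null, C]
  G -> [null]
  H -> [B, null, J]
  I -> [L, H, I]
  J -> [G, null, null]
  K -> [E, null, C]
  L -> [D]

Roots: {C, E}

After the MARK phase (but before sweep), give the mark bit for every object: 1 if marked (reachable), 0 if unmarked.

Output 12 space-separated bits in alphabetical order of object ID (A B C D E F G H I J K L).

Roots: C E
Mark C: refs=null, marked=C
Mark E: refs=F C, marked=C E
Mark F: refs=null null C, marked=C E F
Unmarked (collected): A B D G H I J K L

Answer: 0 0 1 0 1 1 0 0 0 0 0 0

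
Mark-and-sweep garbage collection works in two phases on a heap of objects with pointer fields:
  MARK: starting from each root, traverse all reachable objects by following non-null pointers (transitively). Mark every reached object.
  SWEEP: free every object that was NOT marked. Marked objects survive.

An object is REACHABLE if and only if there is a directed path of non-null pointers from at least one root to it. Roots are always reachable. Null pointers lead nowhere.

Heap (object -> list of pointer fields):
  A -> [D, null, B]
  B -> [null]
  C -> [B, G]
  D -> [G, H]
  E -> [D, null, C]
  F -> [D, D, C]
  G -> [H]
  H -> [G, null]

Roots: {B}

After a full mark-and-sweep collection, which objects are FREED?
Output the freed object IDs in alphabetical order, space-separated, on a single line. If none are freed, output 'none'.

Roots: B
Mark B: refs=null, marked=B
Unmarked (collected): A C D E F G H

Answer: A C D E F G H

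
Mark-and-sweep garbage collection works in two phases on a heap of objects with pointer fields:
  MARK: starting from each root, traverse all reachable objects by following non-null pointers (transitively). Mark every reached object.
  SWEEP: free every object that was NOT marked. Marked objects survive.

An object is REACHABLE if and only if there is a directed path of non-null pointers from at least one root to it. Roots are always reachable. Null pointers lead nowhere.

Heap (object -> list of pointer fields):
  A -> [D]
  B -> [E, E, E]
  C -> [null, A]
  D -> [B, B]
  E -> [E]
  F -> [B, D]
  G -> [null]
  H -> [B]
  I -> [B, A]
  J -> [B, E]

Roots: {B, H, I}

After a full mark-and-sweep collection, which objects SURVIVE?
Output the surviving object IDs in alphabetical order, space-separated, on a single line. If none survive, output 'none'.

Answer: A B D E H I

Derivation:
Roots: B H I
Mark B: refs=E E E, marked=B
Mark H: refs=B, marked=B H
Mark I: refs=B A, marked=B H I
Mark E: refs=E, marked=B E H I
Mark A: refs=D, marked=A B E H I
Mark D: refs=B B, marked=A B D E H I
Unmarked (collected): C F G J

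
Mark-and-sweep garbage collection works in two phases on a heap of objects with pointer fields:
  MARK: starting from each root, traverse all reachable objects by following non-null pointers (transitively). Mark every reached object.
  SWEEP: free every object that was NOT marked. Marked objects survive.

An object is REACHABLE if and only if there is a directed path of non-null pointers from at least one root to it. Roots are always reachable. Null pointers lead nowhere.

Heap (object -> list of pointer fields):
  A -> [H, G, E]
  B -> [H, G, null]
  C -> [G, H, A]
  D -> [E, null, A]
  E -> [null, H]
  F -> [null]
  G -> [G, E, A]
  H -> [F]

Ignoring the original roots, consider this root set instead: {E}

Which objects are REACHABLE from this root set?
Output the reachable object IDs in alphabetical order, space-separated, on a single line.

Answer: E F H

Derivation:
Roots: E
Mark E: refs=null H, marked=E
Mark H: refs=F, marked=E H
Mark F: refs=null, marked=E F H
Unmarked (collected): A B C D G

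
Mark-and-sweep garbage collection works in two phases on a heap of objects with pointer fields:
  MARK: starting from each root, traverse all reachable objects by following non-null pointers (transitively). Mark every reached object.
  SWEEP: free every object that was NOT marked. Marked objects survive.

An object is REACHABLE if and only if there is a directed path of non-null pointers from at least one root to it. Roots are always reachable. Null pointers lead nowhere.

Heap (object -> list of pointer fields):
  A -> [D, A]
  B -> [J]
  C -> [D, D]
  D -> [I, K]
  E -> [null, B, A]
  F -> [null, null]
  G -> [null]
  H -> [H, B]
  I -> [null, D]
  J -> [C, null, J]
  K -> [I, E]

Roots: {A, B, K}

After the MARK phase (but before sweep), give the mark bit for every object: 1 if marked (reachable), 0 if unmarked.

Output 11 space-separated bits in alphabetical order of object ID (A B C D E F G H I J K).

Roots: A B K
Mark A: refs=D A, marked=A
Mark B: refs=J, marked=A B
Mark K: refs=I E, marked=A B K
Mark D: refs=I K, marked=A B D K
Mark J: refs=C null J, marked=A B D J K
Mark I: refs=null D, marked=A B D I J K
Mark E: refs=null B A, marked=A B D E I J K
Mark C: refs=D D, marked=A B C D E I J K
Unmarked (collected): F G H

Answer: 1 1 1 1 1 0 0 0 1 1 1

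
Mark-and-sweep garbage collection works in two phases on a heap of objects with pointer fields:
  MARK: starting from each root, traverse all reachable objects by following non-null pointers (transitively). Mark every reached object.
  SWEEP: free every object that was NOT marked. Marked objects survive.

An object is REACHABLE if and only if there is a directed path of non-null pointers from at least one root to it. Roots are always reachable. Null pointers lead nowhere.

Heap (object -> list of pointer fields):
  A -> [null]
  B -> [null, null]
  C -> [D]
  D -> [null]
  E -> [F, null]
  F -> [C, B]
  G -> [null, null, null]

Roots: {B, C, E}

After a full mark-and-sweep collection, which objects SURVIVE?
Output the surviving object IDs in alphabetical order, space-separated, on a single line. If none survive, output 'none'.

Answer: B C D E F

Derivation:
Roots: B C E
Mark B: refs=null null, marked=B
Mark C: refs=D, marked=B C
Mark E: refs=F null, marked=B C E
Mark D: refs=null, marked=B C D E
Mark F: refs=C B, marked=B C D E F
Unmarked (collected): A G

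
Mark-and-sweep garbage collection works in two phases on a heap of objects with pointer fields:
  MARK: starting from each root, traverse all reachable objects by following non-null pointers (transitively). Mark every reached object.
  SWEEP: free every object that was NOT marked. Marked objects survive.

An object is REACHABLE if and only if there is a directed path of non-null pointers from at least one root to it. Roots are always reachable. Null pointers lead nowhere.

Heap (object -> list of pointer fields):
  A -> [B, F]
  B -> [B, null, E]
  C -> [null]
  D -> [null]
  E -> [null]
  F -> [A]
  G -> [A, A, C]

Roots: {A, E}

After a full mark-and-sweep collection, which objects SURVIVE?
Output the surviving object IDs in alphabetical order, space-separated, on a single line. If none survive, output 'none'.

Answer: A B E F

Derivation:
Roots: A E
Mark A: refs=B F, marked=A
Mark E: refs=null, marked=A E
Mark B: refs=B null E, marked=A B E
Mark F: refs=A, marked=A B E F
Unmarked (collected): C D G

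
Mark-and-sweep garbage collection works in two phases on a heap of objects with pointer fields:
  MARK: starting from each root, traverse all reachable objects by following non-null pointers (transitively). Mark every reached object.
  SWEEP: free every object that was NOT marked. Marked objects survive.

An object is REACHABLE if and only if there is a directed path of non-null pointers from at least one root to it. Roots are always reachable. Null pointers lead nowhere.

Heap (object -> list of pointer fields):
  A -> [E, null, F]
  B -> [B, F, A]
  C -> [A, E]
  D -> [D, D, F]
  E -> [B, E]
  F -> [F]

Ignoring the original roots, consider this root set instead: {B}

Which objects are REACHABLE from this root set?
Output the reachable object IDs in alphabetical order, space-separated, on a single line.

Roots: B
Mark B: refs=B F A, marked=B
Mark F: refs=F, marked=B F
Mark A: refs=E null F, marked=A B F
Mark E: refs=B E, marked=A B E F
Unmarked (collected): C D

Answer: A B E F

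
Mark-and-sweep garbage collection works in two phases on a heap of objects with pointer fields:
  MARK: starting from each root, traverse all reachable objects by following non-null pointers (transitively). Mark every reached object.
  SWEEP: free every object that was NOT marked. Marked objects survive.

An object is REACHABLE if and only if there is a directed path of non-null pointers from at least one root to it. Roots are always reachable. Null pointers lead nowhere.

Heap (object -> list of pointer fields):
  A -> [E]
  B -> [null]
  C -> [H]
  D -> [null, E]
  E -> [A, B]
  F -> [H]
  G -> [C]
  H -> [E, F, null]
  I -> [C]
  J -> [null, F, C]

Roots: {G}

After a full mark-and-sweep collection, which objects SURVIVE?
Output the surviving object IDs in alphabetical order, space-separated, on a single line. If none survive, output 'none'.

Roots: G
Mark G: refs=C, marked=G
Mark C: refs=H, marked=C G
Mark H: refs=E F null, marked=C G H
Mark E: refs=A B, marked=C E G H
Mark F: refs=H, marked=C E F G H
Mark A: refs=E, marked=A C E F G H
Mark B: refs=null, marked=A B C E F G H
Unmarked (collected): D I J

Answer: A B C E F G H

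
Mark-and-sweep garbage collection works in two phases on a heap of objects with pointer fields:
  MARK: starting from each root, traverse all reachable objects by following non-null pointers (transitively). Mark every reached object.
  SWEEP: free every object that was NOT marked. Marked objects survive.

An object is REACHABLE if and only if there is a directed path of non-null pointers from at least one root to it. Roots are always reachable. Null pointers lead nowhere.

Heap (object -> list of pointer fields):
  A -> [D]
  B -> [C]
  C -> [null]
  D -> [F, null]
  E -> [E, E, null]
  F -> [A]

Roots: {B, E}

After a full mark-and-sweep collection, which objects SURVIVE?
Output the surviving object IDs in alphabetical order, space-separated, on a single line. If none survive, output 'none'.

Roots: B E
Mark B: refs=C, marked=B
Mark E: refs=E E null, marked=B E
Mark C: refs=null, marked=B C E
Unmarked (collected): A D F

Answer: B C E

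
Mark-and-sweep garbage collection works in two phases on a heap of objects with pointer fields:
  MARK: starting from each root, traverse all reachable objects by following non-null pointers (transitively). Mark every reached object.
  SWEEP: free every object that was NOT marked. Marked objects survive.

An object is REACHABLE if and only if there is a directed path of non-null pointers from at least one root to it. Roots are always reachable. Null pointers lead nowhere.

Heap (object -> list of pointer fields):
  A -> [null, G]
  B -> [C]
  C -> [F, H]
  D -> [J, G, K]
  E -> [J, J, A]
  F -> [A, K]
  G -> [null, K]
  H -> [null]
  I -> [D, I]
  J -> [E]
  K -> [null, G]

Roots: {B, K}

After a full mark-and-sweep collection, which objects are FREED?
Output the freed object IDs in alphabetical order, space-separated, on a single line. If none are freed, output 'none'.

Roots: B K
Mark B: refs=C, marked=B
Mark K: refs=null G, marked=B K
Mark C: refs=F H, marked=B C K
Mark G: refs=null K, marked=B C G K
Mark F: refs=A K, marked=B C F G K
Mark H: refs=null, marked=B C F G H K
Mark A: refs=null G, marked=A B C F G H K
Unmarked (collected): D E I J

Answer: D E I J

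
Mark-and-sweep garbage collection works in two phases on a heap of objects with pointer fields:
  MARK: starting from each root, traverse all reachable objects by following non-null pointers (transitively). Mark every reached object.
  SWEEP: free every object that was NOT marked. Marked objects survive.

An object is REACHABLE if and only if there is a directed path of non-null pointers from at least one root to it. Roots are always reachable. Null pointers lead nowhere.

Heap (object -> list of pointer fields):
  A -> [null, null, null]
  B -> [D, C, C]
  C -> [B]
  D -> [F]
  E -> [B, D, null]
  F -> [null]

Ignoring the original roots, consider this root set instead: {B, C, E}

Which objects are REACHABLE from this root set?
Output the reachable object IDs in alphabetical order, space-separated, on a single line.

Answer: B C D E F

Derivation:
Roots: B C E
Mark B: refs=D C C, marked=B
Mark C: refs=B, marked=B C
Mark E: refs=B D null, marked=B C E
Mark D: refs=F, marked=B C D E
Mark F: refs=null, marked=B C D E F
Unmarked (collected): A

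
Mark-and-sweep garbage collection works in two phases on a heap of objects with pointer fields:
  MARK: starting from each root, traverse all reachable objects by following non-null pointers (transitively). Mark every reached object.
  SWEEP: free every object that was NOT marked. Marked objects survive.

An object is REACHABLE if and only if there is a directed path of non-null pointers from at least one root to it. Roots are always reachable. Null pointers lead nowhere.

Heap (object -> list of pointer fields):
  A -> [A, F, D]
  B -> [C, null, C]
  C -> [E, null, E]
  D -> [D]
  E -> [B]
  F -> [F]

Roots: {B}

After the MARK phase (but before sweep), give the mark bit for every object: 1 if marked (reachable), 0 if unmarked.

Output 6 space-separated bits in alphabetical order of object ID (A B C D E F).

Roots: B
Mark B: refs=C null C, marked=B
Mark C: refs=E null E, marked=B C
Mark E: refs=B, marked=B C E
Unmarked (collected): A D F

Answer: 0 1 1 0 1 0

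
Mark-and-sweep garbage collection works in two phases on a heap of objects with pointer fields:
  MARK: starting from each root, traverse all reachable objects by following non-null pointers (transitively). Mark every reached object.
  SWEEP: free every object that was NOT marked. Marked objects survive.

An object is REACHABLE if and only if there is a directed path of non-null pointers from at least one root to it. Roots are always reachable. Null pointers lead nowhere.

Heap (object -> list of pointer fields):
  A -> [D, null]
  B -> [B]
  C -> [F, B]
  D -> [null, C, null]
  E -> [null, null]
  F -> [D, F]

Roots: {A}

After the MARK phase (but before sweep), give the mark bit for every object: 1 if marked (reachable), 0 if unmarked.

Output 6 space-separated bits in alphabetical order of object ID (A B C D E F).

Answer: 1 1 1 1 0 1

Derivation:
Roots: A
Mark A: refs=D null, marked=A
Mark D: refs=null C null, marked=A D
Mark C: refs=F B, marked=A C D
Mark F: refs=D F, marked=A C D F
Mark B: refs=B, marked=A B C D F
Unmarked (collected): E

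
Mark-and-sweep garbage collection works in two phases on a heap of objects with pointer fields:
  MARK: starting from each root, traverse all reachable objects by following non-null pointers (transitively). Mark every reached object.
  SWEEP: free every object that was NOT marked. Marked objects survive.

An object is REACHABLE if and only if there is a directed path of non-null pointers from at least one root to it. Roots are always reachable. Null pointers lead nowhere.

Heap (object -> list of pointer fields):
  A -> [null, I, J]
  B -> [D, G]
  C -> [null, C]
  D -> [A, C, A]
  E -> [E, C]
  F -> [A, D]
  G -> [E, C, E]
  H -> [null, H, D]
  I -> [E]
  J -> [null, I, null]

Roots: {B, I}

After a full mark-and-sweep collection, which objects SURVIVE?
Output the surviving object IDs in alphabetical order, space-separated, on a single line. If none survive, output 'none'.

Answer: A B C D E G I J

Derivation:
Roots: B I
Mark B: refs=D G, marked=B
Mark I: refs=E, marked=B I
Mark D: refs=A C A, marked=B D I
Mark G: refs=E C E, marked=B D G I
Mark E: refs=E C, marked=B D E G I
Mark A: refs=null I J, marked=A B D E G I
Mark C: refs=null C, marked=A B C D E G I
Mark J: refs=null I null, marked=A B C D E G I J
Unmarked (collected): F H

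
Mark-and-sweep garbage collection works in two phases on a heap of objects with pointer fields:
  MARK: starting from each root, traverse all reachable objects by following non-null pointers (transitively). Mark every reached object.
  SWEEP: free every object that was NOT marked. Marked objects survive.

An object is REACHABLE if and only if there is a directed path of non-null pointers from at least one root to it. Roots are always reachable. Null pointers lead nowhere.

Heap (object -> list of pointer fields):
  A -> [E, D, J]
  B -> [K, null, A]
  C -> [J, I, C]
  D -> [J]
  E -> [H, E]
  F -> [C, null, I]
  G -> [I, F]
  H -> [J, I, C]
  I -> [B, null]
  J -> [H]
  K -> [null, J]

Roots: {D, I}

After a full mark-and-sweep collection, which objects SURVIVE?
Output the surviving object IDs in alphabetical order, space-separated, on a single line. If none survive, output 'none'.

Roots: D I
Mark D: refs=J, marked=D
Mark I: refs=B null, marked=D I
Mark J: refs=H, marked=D I J
Mark B: refs=K null A, marked=B D I J
Mark H: refs=J I C, marked=B D H I J
Mark K: refs=null J, marked=B D H I J K
Mark A: refs=E D J, marked=A B D H I J K
Mark C: refs=J I C, marked=A B C D H I J K
Mark E: refs=H E, marked=A B C D E H I J K
Unmarked (collected): F G

Answer: A B C D E H I J K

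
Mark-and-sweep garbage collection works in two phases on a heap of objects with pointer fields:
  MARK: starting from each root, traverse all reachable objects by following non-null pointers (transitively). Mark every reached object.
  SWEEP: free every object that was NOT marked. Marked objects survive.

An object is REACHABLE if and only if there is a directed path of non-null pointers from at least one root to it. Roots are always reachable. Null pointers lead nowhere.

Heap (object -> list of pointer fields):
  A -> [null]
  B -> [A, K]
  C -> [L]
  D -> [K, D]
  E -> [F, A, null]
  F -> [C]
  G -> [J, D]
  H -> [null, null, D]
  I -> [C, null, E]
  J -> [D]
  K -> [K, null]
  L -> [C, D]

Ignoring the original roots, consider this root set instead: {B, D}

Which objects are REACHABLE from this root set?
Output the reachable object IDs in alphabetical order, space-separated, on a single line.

Roots: B D
Mark B: refs=A K, marked=B
Mark D: refs=K D, marked=B D
Mark A: refs=null, marked=A B D
Mark K: refs=K null, marked=A B D K
Unmarked (collected): C E F G H I J L

Answer: A B D K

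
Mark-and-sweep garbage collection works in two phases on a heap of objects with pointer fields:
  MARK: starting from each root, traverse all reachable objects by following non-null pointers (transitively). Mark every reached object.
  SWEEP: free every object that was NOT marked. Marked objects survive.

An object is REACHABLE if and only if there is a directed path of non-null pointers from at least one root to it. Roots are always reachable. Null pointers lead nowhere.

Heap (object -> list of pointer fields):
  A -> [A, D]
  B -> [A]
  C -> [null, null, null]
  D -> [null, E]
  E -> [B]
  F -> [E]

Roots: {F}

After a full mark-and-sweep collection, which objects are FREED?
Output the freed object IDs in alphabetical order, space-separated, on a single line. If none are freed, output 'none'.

Answer: C

Derivation:
Roots: F
Mark F: refs=E, marked=F
Mark E: refs=B, marked=E F
Mark B: refs=A, marked=B E F
Mark A: refs=A D, marked=A B E F
Mark D: refs=null E, marked=A B D E F
Unmarked (collected): C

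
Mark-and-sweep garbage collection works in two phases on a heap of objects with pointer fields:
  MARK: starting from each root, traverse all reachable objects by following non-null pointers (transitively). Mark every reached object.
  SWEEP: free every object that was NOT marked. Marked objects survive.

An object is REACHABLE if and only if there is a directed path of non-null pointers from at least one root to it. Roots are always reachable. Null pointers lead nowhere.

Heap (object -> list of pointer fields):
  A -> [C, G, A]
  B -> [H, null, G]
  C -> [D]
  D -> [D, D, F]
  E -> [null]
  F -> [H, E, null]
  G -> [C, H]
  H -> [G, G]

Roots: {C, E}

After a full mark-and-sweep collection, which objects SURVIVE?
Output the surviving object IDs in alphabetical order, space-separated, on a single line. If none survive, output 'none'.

Answer: C D E F G H

Derivation:
Roots: C E
Mark C: refs=D, marked=C
Mark E: refs=null, marked=C E
Mark D: refs=D D F, marked=C D E
Mark F: refs=H E null, marked=C D E F
Mark H: refs=G G, marked=C D E F H
Mark G: refs=C H, marked=C D E F G H
Unmarked (collected): A B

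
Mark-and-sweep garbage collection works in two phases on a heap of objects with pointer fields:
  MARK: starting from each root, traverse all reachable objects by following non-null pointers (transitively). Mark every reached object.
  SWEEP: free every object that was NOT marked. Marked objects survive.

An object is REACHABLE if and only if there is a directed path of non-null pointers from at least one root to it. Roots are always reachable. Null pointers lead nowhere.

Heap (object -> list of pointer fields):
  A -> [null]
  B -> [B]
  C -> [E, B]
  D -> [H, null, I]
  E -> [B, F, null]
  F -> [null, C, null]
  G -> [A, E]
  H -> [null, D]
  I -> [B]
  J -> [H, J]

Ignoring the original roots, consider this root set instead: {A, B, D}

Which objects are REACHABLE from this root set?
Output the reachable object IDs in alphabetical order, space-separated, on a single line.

Answer: A B D H I

Derivation:
Roots: A B D
Mark A: refs=null, marked=A
Mark B: refs=B, marked=A B
Mark D: refs=H null I, marked=A B D
Mark H: refs=null D, marked=A B D H
Mark I: refs=B, marked=A B D H I
Unmarked (collected): C E F G J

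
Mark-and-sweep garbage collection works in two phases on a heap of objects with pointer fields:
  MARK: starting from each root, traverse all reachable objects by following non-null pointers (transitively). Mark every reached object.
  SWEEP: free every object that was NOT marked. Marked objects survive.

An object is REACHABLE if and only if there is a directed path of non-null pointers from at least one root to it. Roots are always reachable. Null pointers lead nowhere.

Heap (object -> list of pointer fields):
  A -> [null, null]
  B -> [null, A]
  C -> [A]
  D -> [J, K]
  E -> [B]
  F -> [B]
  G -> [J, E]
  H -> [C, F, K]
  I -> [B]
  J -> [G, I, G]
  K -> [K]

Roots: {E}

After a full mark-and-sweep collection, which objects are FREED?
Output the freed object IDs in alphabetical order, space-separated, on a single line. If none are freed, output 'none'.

Roots: E
Mark E: refs=B, marked=E
Mark B: refs=null A, marked=B E
Mark A: refs=null null, marked=A B E
Unmarked (collected): C D F G H I J K

Answer: C D F G H I J K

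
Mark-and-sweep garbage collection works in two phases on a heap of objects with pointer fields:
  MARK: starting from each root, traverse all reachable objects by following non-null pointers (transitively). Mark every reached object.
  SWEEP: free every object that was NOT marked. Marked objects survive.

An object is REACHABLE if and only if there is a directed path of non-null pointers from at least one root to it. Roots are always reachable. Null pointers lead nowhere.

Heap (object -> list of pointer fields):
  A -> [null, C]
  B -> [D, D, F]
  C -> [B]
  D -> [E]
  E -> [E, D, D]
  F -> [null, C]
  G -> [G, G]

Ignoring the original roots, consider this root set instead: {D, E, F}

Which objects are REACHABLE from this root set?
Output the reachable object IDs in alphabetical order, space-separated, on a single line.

Answer: B C D E F

Derivation:
Roots: D E F
Mark D: refs=E, marked=D
Mark E: refs=E D D, marked=D E
Mark F: refs=null C, marked=D E F
Mark C: refs=B, marked=C D E F
Mark B: refs=D D F, marked=B C D E F
Unmarked (collected): A G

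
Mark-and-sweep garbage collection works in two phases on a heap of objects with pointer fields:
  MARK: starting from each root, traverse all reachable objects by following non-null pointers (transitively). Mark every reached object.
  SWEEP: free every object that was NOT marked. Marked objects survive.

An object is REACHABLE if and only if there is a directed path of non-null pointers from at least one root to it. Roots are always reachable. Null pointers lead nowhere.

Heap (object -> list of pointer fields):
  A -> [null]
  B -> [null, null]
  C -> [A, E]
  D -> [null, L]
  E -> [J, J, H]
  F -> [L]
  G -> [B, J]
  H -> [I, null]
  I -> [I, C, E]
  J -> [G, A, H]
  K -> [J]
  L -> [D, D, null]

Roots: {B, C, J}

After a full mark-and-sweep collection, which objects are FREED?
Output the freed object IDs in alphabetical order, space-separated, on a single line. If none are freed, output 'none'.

Roots: B C J
Mark B: refs=null null, marked=B
Mark C: refs=A E, marked=B C
Mark J: refs=G A H, marked=B C J
Mark A: refs=null, marked=A B C J
Mark E: refs=J J H, marked=A B C E J
Mark G: refs=B J, marked=A B C E G J
Mark H: refs=I null, marked=A B C E G H J
Mark I: refs=I C E, marked=A B C E G H I J
Unmarked (collected): D F K L

Answer: D F K L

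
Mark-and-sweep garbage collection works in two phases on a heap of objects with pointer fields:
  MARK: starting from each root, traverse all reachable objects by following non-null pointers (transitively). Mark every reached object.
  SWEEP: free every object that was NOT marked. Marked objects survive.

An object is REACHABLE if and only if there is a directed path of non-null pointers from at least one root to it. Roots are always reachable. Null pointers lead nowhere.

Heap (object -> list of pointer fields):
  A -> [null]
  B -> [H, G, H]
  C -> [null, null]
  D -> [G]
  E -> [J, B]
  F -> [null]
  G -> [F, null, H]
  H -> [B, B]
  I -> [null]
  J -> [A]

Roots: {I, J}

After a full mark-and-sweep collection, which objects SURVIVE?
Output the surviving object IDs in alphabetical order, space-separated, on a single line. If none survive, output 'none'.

Answer: A I J

Derivation:
Roots: I J
Mark I: refs=null, marked=I
Mark J: refs=A, marked=I J
Mark A: refs=null, marked=A I J
Unmarked (collected): B C D E F G H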